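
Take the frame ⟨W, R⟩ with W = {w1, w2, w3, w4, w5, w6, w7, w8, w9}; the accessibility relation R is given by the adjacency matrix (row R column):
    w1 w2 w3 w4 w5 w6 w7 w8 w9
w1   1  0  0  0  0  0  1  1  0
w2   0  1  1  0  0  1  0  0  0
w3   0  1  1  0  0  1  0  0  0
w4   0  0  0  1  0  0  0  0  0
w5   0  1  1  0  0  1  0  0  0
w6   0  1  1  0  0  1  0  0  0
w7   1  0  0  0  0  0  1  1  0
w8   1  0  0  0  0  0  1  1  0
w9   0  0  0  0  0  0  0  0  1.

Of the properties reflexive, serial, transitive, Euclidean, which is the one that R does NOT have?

Reflexive: no — w5 is not related to itself.
Serial: yes — every world has a successor (e.g. w1 R w1).
Transitive: yes — every two-step R-path is closed by a direct edge.
Euclidean: yes — any two successors of a common world are R-related.
Only reflexive fails.

reflexive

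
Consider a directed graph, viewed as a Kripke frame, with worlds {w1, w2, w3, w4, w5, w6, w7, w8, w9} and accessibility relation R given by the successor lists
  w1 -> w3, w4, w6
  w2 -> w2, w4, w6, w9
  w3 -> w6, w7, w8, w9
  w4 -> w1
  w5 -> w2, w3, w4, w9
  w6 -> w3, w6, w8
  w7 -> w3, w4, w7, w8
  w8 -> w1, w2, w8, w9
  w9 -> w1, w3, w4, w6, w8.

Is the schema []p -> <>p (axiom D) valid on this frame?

By correspondence theory, D is valid on a frame iff R is serial.
Serial: yes — every world has a successor (e.g. w1 R w3).

Yes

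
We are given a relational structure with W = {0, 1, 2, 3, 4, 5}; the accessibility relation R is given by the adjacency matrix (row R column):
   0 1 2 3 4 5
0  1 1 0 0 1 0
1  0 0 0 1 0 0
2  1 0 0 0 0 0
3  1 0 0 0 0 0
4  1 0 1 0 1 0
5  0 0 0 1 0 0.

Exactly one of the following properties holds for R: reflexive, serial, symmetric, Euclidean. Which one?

serial

Reflexive: no — 1 is not related to itself.
Serial: yes — every world has a successor (e.g. 0 R 0).
Symmetric: no — 0 R 1 but not 1 R 0.
Euclidean: no — 0 R 1 and 0 R 4, but not 1 R 4.
Only serial holds.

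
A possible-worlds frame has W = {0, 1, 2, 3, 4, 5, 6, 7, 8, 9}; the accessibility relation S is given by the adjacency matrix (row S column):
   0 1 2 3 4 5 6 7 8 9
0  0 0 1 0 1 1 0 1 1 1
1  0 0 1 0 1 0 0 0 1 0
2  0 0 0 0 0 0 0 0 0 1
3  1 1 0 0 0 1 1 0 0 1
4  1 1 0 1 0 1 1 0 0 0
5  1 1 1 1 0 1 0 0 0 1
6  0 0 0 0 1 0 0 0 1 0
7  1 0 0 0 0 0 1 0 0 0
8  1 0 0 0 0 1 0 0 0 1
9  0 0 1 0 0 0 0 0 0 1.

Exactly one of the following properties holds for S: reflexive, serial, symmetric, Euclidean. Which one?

serial

Reflexive: no — 0 is not related to itself.
Serial: yes — every world has a successor (e.g. 0 S 2).
Symmetric: no — 0 S 2 but not 2 S 0.
Euclidean: no — 0 S 2 and 0 S 4, but not 2 S 4.
Only serial holds.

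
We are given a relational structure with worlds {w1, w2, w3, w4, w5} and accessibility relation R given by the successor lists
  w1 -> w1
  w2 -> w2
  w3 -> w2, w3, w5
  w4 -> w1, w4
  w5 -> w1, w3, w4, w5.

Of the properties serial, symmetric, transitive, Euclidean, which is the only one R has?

serial

Serial: yes — every world has a successor (e.g. w1 R w1).
Symmetric: no — w3 R w2 but not w2 R w3.
Transitive: no — w3 R w5 and w5 R w1, but not w3 R w1.
Euclidean: no — w3 R w2 and w3 R w5, but not w2 R w5.
Only serial holds.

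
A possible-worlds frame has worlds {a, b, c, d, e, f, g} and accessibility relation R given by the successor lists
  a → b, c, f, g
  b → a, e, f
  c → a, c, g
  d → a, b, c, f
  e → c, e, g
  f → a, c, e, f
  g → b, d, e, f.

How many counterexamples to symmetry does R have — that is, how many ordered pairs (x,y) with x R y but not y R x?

Enumerating: (a,g), (b,e), (b,f), (c,g), (d,a), (d,b), (d,c), (d,f), (e,c), (f,c), (f,e), (g,b), (g,d), (g,f).

14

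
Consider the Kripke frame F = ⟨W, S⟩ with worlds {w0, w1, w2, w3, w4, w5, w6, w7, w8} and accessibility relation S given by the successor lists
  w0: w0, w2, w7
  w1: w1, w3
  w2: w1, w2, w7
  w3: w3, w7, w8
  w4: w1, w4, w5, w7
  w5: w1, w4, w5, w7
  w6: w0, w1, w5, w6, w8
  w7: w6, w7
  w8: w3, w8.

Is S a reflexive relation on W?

Yes

Reflexive: yes — every world is S-related to itself.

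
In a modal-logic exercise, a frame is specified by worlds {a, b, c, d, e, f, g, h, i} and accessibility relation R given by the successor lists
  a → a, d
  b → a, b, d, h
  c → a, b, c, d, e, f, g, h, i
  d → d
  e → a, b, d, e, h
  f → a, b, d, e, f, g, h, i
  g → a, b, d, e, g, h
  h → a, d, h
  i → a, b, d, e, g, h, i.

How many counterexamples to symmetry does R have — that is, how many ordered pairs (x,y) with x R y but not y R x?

Enumerating: (a,d), (b,a), (b,d), (b,h), (c,a), (c,b), (c,d), (c,e), (c,f), (c,g), (c,h), (c,i), … and 24 more.
Total: 36.

36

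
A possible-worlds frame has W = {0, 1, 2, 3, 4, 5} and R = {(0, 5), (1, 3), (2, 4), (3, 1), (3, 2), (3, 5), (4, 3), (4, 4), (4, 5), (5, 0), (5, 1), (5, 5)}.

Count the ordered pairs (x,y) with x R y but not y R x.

Enumerating: (2,4), (3,2), (3,5), (4,3), (4,5), (5,1).

6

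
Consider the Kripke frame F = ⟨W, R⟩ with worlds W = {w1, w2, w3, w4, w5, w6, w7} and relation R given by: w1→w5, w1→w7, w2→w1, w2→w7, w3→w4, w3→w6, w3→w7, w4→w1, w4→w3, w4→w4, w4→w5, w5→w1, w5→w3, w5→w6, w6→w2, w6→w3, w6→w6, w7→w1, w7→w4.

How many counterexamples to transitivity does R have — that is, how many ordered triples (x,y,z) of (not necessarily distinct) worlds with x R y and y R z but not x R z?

Enumerating: (w1,w5,w1), (w1,w5,w3), (w1,w5,w6), (w1,w7,w1), (w1,w7,w4), (w2,w1,w5), (w2,w7,w4), (w3,w4,w1), (w3,w4,w3), (w3,w4,w5), (w3,w6,w2), (w3,w6,w3), … and 18 more.
Total: 30.

30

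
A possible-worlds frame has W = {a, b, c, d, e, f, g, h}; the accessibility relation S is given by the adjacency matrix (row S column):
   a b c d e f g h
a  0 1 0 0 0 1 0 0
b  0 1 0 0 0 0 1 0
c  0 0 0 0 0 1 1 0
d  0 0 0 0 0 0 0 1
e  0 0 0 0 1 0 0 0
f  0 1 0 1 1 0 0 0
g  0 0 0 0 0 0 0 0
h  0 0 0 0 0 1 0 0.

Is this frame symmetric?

Symmetric: no — a S b but not b S a.

No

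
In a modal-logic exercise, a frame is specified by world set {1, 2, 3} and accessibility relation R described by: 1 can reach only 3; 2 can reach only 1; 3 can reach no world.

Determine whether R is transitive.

No

Transitive: no — 2 R 1 and 1 R 3, but not 2 R 3.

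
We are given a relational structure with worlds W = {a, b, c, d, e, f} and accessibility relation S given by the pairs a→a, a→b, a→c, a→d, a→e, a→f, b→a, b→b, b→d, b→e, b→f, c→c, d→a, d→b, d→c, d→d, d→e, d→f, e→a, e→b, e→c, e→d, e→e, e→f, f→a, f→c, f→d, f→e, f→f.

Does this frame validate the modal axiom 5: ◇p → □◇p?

Axiom 5 corresponds to the accessibility relation being Euclidean.
Euclidean: no — a S b and a S c, but not b S c.

No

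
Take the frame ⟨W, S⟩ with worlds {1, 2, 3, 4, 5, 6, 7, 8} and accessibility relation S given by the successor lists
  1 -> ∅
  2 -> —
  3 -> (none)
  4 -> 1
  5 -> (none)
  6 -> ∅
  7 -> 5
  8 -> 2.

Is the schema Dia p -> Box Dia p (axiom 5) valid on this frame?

By correspondence theory, 5 is valid on a frame iff S is Euclidean.
Euclidean: no — 4 S 1 and 4 S 1, but not 1 S 1.

No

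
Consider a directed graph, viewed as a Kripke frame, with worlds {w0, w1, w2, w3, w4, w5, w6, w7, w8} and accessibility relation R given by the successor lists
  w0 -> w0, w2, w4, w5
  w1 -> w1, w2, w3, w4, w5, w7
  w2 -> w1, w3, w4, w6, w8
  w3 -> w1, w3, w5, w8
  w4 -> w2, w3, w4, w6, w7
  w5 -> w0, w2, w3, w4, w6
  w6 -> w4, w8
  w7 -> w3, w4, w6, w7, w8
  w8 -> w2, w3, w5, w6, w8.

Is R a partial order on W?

No

Reflexive: no — w2 is not related to itself.
Transitive: no — w0 R w2 and w2 R w1, but not w0 R w1.
Antisymmetric: no — w0 R w5 and w5 R w0 with w0 ≠ w5.
So R is not a partial order.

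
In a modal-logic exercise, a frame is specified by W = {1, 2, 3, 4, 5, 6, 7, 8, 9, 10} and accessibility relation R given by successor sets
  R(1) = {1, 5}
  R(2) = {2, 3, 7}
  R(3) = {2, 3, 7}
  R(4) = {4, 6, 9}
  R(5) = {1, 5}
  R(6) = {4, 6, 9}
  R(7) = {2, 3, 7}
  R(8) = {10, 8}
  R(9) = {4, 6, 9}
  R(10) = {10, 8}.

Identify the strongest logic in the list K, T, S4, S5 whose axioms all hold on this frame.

Reflexive (axiom T): yes — every world is R-related to itself.
Transitive (axiom 4): yes — every two-step R-path is closed by a direct edge.
Euclidean (axiom 5): yes — any two successors of a common world are R-related.
So F validates K, T, S4, S5. The strongest is S5.

S5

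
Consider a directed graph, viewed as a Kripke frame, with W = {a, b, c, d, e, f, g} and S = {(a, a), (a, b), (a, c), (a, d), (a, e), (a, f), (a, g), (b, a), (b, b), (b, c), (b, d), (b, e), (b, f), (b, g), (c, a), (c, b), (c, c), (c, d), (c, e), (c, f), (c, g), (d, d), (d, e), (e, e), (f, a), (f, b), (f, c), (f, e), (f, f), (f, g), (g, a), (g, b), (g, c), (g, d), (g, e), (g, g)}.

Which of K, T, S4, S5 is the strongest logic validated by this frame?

Reflexive (axiom T): yes — every world is S-related to itself.
Transitive (axiom 4): no — f S a and a S d, but not f S d.
Euclidean (axiom 5): no — a S d and a S b, but not d S b.
So F validates K, T; S4 would additionally require S to be transitive. The strongest is T.

T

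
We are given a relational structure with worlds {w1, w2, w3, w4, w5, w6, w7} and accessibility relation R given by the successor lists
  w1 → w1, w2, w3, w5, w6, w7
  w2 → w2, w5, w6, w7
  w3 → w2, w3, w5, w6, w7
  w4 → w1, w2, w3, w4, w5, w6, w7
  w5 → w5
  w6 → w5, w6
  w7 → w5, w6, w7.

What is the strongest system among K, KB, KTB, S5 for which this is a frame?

Symmetric (axiom B): no — w1 R w2 but not w2 R w1.
Reflexive (axiom T): yes — every world is R-related to itself.
Euclidean (axiom 5): no — w1 R w2 and w1 R w3, but not w2 R w3.
So F validates K; KB would additionally require R to be symmetric. The strongest is K.

K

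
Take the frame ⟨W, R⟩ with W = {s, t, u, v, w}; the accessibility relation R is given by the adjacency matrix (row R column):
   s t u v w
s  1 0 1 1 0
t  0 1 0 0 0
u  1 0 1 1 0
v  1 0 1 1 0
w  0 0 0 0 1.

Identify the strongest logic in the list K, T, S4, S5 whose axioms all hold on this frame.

Reflexive (axiom T): yes — every world is R-related to itself.
Transitive (axiom 4): yes — every two-step R-path is closed by a direct edge.
Euclidean (axiom 5): yes — any two successors of a common world are R-related.
So F validates K, T, S4, S5. The strongest is S5.

S5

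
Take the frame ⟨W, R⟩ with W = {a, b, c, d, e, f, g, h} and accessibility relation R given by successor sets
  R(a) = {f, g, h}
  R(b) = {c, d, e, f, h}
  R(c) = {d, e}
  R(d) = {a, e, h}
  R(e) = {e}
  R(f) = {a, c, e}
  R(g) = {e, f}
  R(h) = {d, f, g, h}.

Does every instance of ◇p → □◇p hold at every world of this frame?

No

Axiom 5 corresponds to the accessibility relation being Euclidean.
Euclidean: no — a R f and a R g, but not f R g.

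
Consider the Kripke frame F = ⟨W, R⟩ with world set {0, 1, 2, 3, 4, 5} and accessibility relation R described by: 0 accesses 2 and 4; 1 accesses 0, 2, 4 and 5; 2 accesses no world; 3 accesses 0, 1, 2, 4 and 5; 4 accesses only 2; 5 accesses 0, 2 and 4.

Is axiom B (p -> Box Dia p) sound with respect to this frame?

No

The schema B characterises exactly the symmetric frames.
Symmetric: no — 0 R 2 but not 2 R 0.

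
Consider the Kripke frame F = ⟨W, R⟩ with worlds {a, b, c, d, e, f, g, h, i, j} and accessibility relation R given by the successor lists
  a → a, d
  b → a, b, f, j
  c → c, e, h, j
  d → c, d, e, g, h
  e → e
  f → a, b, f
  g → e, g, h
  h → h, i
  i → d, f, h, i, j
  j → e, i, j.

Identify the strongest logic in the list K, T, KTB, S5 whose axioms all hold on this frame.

Reflexive (axiom T): yes — every world is R-related to itself.
Symmetric (axiom B): no — a R d but not d R a.
Euclidean (axiom 5): no — b R a and b R f, but not a R f.
So F validates K, T; KTB would additionally require R to be symmetric. The strongest is T.

T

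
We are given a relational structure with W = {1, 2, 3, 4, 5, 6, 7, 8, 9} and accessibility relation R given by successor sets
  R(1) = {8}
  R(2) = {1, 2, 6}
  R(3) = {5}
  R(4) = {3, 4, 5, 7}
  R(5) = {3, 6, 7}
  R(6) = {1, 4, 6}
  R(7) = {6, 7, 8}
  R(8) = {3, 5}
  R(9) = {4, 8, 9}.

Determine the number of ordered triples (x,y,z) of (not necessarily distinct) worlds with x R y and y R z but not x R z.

29

Enumerating: (1,8,3), (1,8,5), (2,1,8), (2,6,4), (3,5,3), (3,5,6), (3,5,7), (4,5,6), (4,7,6), (4,7,8), (5,3,5), (5,6,1), … and 17 more.
Total: 29.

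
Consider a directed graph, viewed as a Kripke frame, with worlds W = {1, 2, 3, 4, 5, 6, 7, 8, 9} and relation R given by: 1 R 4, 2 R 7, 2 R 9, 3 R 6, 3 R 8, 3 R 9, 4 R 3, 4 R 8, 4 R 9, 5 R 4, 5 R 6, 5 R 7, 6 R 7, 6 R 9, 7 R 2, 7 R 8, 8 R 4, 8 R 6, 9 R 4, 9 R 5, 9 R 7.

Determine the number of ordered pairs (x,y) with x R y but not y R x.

15

Enumerating: (1,4), (2,9), (3,6), (3,8), (3,9), (4,3), (5,4), (5,6), (5,7), (6,7), (6,9), (7,8), (8,6), (9,5), (9,7).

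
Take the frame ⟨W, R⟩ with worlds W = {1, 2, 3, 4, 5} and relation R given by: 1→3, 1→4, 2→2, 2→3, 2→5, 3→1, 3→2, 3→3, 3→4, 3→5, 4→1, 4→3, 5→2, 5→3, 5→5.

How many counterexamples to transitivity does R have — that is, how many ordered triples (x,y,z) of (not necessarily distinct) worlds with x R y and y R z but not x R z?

12

Enumerating: (1,3,1), (1,3,2), (1,3,5), (1,4,1), (2,3,1), (2,3,4), (4,1,4), (4,3,2), (4,3,4), (4,3,5), (5,3,1), (5,3,4).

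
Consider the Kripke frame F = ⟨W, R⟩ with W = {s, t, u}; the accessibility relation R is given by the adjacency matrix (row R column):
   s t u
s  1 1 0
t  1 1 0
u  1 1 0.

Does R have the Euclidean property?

Yes

Euclidean: yes — any two successors of a common world are R-related.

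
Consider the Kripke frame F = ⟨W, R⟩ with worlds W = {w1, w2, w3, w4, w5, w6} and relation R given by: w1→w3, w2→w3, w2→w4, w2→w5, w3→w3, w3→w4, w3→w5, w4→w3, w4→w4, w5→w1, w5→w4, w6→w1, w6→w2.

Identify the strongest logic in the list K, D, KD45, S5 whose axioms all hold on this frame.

Serial (axiom D): yes — every world has a successor (e.g. w1 R w3).
Euclidean (axiom 5): no — w2 R w4 and w2 R w5, but not w4 R w5.
Transitive (axiom 4): no — w1 R w3 and w3 R w4, but not w1 R w4.
Reflexive (axiom T): no — w1 is not related to itself.
So F validates K, D; KD45 would additionally require R to be Euclidean and transitive. The strongest is D.

D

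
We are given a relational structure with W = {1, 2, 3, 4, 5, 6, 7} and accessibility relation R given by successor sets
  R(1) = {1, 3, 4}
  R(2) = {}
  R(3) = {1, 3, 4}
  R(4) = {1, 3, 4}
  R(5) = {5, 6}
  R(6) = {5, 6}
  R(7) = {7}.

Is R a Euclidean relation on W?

Euclidean: yes — any two successors of a common world are R-related.

Yes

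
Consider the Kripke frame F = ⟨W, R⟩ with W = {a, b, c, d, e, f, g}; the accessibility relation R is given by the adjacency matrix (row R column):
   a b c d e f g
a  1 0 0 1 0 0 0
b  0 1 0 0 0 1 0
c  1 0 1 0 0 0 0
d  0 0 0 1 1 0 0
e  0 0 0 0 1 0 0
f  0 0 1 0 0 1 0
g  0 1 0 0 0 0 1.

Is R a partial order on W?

Reflexive: yes — every world is R-related to itself.
Transitive: no — a R d and d R e, but not a R e.
Antisymmetric: yes — no distinct pair is related both ways.
So R is not a partial order.

No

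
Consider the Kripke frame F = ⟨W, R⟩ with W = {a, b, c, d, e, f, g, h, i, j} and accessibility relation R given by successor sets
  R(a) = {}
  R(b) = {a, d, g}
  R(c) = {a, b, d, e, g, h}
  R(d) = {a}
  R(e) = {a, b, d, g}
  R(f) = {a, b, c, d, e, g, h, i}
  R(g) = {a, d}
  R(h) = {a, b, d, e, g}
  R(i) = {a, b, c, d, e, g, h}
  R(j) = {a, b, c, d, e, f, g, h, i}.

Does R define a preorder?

No

Reflexive: no — a is not related to itself.
Transitive: yes — every two-step R-path is closed by a direct edge.
So R is not a preorder.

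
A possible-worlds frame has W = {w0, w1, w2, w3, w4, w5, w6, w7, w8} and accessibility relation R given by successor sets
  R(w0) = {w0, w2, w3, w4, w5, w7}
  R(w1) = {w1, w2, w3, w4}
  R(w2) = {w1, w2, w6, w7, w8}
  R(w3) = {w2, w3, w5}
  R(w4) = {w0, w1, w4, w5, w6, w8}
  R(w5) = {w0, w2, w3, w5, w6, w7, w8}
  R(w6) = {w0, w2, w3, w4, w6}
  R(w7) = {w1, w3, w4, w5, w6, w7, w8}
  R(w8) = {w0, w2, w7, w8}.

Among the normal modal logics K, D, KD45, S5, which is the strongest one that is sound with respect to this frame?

D

Serial (axiom D): yes — every world has a successor (e.g. w0 R w0).
Euclidean (axiom 5): no — w0 R w2 and w0 R w3, but not w2 R w3.
Transitive (axiom 4): no — w0 R w2 and w2 R w1, but not w0 R w1.
Reflexive (axiom T): yes — every world is R-related to itself.
So F validates K, D; KD45 would additionally require R to be Euclidean and transitive. The strongest is D.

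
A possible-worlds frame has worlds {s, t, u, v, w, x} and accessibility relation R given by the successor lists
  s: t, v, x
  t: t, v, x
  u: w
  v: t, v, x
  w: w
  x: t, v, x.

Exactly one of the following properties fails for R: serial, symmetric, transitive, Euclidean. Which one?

symmetric

Serial: yes — every world has a successor (e.g. s R t).
Symmetric: no — s R t but not t R s.
Transitive: yes — every two-step R-path is closed by a direct edge.
Euclidean: yes — any two successors of a common world are R-related.
Only symmetric fails.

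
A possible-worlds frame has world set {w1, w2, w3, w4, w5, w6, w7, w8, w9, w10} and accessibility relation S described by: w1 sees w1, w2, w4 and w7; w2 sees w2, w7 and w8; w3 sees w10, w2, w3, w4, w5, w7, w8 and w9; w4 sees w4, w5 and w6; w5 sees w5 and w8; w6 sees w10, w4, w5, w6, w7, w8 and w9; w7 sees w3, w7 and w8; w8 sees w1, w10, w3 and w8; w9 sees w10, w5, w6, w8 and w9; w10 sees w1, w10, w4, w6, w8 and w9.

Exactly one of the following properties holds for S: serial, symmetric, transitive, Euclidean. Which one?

Serial: yes — every world has a successor (e.g. w1 S w1).
Symmetric: no — w1 S w2 but not w2 S w1.
Transitive: no — w1 S w2 and w2 S w8, but not w1 S w8.
Euclidean: no — w1 S w2 and w1 S w4, but not w2 S w4.
Only serial holds.

serial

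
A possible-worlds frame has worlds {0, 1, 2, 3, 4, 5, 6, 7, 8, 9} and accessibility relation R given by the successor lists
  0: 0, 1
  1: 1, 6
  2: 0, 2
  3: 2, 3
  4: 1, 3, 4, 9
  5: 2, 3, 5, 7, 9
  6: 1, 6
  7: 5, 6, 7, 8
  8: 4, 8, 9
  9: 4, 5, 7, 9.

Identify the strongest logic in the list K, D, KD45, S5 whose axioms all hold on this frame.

D

Serial (axiom D): yes — every world has a successor (e.g. 0 R 0).
Euclidean (axiom 5): no — 4 R 1 and 4 R 3, but not 1 R 3.
Transitive (axiom 4): no — 0 R 1 and 1 R 6, but not 0 R 6.
Reflexive (axiom T): yes — every world is R-related to itself.
So F validates K, D; KD45 would additionally require R to be Euclidean and transitive. The strongest is D.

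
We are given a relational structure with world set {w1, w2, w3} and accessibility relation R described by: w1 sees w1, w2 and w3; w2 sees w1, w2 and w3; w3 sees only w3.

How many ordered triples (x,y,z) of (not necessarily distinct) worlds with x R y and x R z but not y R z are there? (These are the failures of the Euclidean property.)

4

Enumerating: (w1,w3,w1), (w1,w3,w2), (w2,w3,w1), (w2,w3,w2).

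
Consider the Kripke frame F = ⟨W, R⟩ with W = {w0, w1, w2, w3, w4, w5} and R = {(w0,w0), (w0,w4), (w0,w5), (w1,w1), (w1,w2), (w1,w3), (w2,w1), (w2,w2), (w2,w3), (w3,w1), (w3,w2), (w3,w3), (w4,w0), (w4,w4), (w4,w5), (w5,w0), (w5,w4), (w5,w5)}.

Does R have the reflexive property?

Yes

Reflexive: yes — every world is R-related to itself.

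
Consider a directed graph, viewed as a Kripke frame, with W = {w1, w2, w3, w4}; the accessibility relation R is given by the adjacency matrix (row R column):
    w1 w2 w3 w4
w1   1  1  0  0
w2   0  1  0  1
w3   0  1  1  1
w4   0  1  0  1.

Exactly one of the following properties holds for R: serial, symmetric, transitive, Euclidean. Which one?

Serial: yes — every world has a successor (e.g. w1 R w1).
Symmetric: no — w1 R w2 but not w2 R w1.
Transitive: no — w1 R w2 and w2 R w4, but not w1 R w4.
Euclidean: no — w1 R w2 and w1 R w1, but not w2 R w1.
Only serial holds.

serial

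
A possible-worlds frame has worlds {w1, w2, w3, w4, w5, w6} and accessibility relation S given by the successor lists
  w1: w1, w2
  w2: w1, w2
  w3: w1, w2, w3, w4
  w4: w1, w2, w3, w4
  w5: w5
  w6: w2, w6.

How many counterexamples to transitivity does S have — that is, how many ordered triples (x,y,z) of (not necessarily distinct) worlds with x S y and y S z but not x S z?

Enumerating: (w6,w2,w1).

1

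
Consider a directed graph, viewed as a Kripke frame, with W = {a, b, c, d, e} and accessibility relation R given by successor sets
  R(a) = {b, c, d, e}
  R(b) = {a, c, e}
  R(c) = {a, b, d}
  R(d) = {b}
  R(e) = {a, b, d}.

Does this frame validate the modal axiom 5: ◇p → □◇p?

Axiom 5 corresponds to the accessibility relation being Euclidean.
Euclidean: no — a R b and a R d, but not b R d.

No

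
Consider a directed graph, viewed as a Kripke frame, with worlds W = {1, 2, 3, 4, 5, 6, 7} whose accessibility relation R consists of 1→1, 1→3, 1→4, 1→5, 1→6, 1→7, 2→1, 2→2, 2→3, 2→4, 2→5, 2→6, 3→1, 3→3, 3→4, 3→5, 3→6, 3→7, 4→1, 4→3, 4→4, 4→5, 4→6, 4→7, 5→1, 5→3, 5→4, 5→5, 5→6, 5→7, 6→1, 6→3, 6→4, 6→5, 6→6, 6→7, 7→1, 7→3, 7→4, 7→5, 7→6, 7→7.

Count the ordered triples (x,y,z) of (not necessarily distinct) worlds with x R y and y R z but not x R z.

5

Enumerating: (2,1,7), (2,3,7), (2,4,7), (2,5,7), (2,6,7).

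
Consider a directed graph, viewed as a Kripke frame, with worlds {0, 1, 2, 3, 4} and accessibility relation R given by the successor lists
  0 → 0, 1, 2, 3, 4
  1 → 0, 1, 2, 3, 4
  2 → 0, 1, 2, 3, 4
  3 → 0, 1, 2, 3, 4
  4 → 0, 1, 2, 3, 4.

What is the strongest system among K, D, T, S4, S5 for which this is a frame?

Serial (axiom D): yes — every world has a successor (e.g. 0 R 0).
Reflexive (axiom T): yes — every world is R-related to itself.
Transitive (axiom 4): yes — every two-step R-path is closed by a direct edge.
Euclidean (axiom 5): yes — any two successors of a common world are R-related.
So F validates K, D, T, S4, S5. The strongest is S5.

S5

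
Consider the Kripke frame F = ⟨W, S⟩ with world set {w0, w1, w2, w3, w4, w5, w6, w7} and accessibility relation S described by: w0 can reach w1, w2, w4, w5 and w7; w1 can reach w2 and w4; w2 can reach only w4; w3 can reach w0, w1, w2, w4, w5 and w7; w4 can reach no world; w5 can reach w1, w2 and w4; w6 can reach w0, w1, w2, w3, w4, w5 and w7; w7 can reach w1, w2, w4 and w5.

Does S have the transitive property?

Transitive: yes — every two-step S-path is closed by a direct edge.

Yes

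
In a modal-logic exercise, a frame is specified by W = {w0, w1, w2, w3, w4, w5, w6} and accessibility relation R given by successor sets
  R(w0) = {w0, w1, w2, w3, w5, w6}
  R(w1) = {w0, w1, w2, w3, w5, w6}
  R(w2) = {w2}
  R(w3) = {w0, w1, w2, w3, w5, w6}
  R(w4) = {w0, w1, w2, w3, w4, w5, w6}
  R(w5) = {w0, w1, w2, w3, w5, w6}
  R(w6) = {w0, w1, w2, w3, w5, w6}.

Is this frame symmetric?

Symmetric: no — w0 R w2 but not w2 R w0.

No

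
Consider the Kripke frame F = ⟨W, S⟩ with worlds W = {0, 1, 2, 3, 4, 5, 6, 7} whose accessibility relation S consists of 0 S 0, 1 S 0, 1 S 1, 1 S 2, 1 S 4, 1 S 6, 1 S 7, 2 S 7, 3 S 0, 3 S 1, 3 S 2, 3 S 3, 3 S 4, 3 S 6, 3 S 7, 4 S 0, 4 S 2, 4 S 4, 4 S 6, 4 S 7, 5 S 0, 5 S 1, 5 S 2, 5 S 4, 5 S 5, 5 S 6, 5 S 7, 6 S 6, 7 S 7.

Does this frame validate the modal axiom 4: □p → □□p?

By correspondence theory, 4 is valid on a frame iff S is transitive.
Transitive: yes — every two-step S-path is closed by a direct edge.

Yes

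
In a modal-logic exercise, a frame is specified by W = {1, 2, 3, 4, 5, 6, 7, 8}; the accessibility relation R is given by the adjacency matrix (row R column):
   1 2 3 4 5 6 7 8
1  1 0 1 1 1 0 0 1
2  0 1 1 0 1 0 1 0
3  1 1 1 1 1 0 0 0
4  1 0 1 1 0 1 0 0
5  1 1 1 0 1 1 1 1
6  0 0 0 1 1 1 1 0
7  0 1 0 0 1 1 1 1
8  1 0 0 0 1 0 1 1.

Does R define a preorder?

No

Reflexive: yes — every world is R-related to itself.
Transitive: no — 1 R 3 and 3 R 2, but not 1 R 2.
So R is not a preorder.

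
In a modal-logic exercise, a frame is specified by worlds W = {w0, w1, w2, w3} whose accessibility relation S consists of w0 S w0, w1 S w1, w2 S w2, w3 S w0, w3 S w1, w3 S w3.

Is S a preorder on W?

Yes

Reflexive: yes — every world is S-related to itself.
Transitive: yes — every two-step S-path is closed by a direct edge.
So S is a preorder.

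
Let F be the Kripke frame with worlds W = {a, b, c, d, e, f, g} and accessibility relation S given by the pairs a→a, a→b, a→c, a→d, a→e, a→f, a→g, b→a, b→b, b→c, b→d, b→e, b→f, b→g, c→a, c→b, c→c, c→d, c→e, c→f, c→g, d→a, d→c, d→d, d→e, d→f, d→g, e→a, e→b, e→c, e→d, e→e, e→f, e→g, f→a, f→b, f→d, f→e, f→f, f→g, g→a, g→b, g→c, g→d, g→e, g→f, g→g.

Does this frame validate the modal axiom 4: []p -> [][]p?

No

The schema 4 characterises exactly the transitive frames.
Transitive: no — d S a and a S b, but not d S b.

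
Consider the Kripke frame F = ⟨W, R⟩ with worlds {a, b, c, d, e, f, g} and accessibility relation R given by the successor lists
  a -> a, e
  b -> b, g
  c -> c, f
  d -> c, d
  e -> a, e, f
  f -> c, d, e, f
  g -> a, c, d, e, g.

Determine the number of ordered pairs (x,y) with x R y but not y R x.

7

Enumerating: (b,g), (d,c), (f,d), (g,a), (g,c), (g,d), (g,e).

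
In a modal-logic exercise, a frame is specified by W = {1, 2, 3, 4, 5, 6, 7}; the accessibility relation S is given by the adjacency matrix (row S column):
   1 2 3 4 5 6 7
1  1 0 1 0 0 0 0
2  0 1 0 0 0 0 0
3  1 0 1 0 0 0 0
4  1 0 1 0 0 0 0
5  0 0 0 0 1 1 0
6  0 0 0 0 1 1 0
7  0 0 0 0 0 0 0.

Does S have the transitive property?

Yes

Transitive: yes — every two-step S-path is closed by a direct edge.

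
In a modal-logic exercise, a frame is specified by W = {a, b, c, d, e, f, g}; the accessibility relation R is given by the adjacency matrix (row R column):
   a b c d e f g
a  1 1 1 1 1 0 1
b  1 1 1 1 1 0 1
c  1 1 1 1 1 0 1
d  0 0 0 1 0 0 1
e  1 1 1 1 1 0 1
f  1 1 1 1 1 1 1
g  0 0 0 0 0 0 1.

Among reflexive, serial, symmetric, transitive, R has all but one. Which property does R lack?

Reflexive: yes — every world is R-related to itself.
Serial: yes — every world has a successor (e.g. a R a).
Symmetric: no — a R d but not d R a.
Transitive: yes — every two-step R-path is closed by a direct edge.
Only symmetric fails.

symmetric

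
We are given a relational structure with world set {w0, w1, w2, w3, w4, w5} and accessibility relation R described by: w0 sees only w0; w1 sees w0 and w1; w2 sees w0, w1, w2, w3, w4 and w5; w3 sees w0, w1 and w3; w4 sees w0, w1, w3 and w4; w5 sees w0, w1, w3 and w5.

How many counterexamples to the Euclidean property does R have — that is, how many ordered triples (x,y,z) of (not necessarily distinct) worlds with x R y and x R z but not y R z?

Enumerating: (w1,w0,w1), (w2,w0,w1), (w2,w0,w2), (w2,w0,w3), (w2,w0,w4), (w2,w0,w5), (w2,w1,w2), (w2,w1,w3), (w2,w1,w4), (w2,w1,w5), (w2,w3,w2), (w2,w3,w4), … and 20 more.
Total: 32.

32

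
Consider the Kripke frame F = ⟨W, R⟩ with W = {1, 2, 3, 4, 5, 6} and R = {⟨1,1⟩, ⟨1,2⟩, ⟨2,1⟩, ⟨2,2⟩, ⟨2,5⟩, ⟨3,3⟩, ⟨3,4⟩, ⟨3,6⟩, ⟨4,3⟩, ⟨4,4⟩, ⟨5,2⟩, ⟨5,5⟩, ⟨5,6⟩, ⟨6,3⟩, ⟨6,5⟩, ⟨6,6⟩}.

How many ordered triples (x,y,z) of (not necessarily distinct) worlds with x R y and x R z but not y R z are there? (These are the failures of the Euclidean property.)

8

Enumerating: (2,1,5), (2,5,1), (3,4,6), (3,6,4), (5,2,6), (5,6,2), (6,3,5), (6,5,3).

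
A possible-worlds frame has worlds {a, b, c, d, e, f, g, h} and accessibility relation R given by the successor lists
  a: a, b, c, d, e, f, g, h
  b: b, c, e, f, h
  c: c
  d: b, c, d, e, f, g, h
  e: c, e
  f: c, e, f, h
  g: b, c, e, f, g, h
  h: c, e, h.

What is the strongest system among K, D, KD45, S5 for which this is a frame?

D

Serial (axiom D): yes — every world has a successor (e.g. a R a).
Euclidean (axiom 5): no — a R b and a R d, but not b R d.
Transitive (axiom 4): yes — every two-step R-path is closed by a direct edge.
Reflexive (axiom T): yes — every world is R-related to itself.
So F validates K, D; KD45 would additionally require R to be Euclidean. The strongest is D.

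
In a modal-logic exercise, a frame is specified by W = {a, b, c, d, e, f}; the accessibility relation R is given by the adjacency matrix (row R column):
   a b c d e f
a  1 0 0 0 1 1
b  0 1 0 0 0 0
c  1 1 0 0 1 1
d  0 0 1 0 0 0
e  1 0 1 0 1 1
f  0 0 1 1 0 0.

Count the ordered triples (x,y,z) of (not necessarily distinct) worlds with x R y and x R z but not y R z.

21

Enumerating: (a,f,a), (a,f,e), (a,f,f), (c,a,b), (c,b,a), (c,b,e), (c,b,f), (c,e,b), (c,f,a), (c,f,b), (c,f,e), (c,f,f), … and 9 more.
Total: 21.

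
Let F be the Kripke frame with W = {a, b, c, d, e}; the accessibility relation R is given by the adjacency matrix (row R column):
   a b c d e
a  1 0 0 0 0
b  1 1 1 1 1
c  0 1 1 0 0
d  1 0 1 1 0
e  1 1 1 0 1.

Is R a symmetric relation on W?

No

Symmetric: no — b R a but not a R b.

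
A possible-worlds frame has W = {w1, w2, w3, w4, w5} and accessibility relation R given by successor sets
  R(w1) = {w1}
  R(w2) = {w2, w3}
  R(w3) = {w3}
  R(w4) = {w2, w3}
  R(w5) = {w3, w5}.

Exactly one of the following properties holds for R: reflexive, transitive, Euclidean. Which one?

transitive

Reflexive: no — w4 is not related to itself.
Transitive: yes — every two-step R-path is closed by a direct edge.
Euclidean: no — w4 R w3 and w4 R w2, but not w3 R w2.
Only transitive holds.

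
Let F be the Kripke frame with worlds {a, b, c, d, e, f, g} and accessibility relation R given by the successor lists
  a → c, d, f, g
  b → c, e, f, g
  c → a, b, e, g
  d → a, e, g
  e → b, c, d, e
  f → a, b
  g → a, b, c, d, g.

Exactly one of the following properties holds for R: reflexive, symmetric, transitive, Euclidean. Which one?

Reflexive: no — a is not related to itself.
Symmetric: yes — every pair in R has its reverse in R.
Transitive: no — a R c and c R b, but not a R b.
Euclidean: no — a R c and a R d, but not c R d.
Only symmetric holds.

symmetric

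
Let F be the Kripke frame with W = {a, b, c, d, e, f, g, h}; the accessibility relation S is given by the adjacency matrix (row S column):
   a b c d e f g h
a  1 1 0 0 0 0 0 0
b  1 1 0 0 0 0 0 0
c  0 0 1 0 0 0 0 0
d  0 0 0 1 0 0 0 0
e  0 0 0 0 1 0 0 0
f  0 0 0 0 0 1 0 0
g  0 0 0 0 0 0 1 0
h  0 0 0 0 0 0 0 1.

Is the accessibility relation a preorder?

Reflexive: yes — every world is S-related to itself.
Transitive: yes — every two-step S-path is closed by a direct edge.
So S is a preorder.

Yes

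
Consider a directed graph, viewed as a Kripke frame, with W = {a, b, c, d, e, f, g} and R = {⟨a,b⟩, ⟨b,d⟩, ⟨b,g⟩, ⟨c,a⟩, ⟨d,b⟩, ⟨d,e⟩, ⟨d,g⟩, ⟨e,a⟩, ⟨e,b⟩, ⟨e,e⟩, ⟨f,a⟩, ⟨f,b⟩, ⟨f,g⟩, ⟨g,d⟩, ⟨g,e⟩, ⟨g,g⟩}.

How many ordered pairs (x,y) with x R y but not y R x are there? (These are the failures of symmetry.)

10

Enumerating: (a,b), (b,g), (c,a), (d,e), (e,a), (e,b), (f,a), (f,b), (f,g), (g,e).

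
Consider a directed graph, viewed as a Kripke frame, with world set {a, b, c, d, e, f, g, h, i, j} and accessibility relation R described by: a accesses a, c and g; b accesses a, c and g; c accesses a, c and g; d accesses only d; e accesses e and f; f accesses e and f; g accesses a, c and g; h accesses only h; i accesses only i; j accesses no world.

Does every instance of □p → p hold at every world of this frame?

Axiom T corresponds to the accessibility relation being reflexive.
Reflexive: no — b is not related to itself.

No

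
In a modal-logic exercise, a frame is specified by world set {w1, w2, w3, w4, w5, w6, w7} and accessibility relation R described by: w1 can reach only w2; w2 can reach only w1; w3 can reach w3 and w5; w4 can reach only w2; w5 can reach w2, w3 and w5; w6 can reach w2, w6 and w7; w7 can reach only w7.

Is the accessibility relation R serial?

Serial: yes — every world has a successor (e.g. w1 R w2).

Yes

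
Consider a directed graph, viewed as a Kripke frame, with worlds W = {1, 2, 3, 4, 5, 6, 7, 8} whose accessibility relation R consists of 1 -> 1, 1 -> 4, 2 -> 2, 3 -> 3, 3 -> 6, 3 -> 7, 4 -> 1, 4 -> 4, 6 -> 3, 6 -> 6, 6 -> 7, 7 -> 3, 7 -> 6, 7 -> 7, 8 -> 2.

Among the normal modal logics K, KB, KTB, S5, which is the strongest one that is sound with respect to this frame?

Symmetric (axiom B): no — 8 R 2 but not 2 R 8.
Reflexive (axiom T): no — 5 is not related to itself.
Euclidean (axiom 5): yes — any two successors of a common world are R-related.
So F validates K; KB would additionally require R to be symmetric. The strongest is K.

K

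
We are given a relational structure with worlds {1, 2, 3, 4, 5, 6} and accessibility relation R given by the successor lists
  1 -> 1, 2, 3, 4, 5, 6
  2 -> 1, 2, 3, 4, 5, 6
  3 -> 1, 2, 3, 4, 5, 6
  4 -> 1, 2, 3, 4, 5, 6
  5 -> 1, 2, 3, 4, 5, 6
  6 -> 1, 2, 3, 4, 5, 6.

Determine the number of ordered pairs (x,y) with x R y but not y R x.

R is symmetric; there are no such tuples.

0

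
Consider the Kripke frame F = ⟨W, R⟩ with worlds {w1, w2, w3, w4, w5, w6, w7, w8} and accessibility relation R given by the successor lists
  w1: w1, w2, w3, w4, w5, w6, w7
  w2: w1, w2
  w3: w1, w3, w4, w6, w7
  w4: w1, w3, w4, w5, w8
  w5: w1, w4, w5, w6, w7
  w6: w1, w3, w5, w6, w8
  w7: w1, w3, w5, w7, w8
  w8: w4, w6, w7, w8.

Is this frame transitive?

No

Transitive: no — w1 R w4 and w4 R w8, but not w1 R w8.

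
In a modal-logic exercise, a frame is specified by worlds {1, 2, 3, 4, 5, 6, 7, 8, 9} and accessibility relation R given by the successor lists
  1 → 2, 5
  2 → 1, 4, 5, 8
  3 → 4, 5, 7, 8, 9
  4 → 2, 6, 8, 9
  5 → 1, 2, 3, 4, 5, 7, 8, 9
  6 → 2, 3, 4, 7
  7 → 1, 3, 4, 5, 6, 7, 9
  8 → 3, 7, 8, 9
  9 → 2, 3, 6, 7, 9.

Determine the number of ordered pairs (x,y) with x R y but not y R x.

15

Enumerating: (2,8), (3,4), (4,8), (4,9), (5,4), (5,8), (5,9), (6,2), (6,3), (7,1), (7,4), (8,7), (8,9), (9,2), (9,6).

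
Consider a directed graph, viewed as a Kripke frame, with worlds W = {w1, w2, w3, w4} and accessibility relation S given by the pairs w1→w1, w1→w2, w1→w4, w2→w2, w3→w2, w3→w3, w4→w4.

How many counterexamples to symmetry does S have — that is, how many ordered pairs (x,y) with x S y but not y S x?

3

Enumerating: (w1,w2), (w1,w4), (w3,w2).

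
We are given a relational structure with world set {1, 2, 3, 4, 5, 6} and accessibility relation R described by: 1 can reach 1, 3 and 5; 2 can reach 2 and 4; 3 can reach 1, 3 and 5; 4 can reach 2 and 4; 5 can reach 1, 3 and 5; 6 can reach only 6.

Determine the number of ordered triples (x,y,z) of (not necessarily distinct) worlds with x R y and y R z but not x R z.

0

R is transitive; there are no such tuples.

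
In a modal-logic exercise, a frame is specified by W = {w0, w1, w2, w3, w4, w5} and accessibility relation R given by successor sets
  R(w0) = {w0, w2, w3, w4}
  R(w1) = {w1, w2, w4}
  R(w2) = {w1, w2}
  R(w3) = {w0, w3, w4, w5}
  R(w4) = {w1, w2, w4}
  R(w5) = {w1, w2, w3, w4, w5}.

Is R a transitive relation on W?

Transitive: no — w0 R w2 and w2 R w1, but not w0 R w1.

No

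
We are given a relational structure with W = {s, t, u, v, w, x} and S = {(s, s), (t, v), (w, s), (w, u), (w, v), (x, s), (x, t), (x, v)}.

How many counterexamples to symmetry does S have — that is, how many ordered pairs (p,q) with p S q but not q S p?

Enumerating: (t,v), (w,s), (w,u), (w,v), (x,s), (x,t), (x,v).

7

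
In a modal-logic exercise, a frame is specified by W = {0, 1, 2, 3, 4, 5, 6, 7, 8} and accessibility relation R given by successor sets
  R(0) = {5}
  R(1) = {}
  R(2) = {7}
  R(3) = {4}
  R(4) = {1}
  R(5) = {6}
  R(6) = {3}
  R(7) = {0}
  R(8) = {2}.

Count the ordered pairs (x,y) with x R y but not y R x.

Enumerating: (0,5), (2,7), (3,4), (4,1), (5,6), (6,3), (7,0), (8,2).

8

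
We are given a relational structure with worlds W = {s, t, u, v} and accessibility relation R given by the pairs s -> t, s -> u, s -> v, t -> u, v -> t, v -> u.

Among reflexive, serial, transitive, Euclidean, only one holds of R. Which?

Reflexive: no — s is not related to itself.
Serial: no — u has no R-successor.
Transitive: yes — every two-step R-path is closed by a direct edge.
Euclidean: no — s R t and s R v, but not t R v.
Only transitive holds.

transitive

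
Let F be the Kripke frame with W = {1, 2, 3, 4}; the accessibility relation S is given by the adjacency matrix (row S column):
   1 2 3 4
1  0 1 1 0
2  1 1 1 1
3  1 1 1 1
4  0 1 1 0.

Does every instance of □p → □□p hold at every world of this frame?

No

The schema 4 characterises exactly the transitive frames.
Transitive: no — 1 S 2 and 2 S 4, but not 1 S 4.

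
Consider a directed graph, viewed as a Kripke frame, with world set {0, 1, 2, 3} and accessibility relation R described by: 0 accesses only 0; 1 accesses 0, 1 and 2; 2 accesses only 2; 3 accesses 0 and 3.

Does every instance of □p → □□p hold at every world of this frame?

Yes

Axiom 4 corresponds to the accessibility relation being transitive.
Transitive: yes — every two-step R-path is closed by a direct edge.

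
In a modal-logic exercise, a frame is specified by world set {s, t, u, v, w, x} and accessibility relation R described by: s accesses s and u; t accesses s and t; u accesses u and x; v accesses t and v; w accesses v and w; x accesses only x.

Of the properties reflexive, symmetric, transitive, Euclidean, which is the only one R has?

Reflexive: yes — every world is R-related to itself.
Symmetric: no — s R u but not u R s.
Transitive: no — s R u and u R x, but not s R x.
Euclidean: no — s R u and s R s, but not u R s.
Only reflexive holds.

reflexive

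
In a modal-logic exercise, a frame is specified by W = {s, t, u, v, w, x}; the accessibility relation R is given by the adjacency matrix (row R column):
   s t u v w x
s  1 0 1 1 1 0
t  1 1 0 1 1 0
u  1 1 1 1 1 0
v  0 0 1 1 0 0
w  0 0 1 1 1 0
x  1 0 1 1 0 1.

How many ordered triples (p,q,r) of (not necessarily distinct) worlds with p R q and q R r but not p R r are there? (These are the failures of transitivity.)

12

Enumerating: (s,u,t), (t,s,u), (t,v,u), (t,w,u), (v,u,s), (v,u,t), (v,u,w), (w,u,s), (w,u,t), (x,s,w), (x,u,t), (x,u,w).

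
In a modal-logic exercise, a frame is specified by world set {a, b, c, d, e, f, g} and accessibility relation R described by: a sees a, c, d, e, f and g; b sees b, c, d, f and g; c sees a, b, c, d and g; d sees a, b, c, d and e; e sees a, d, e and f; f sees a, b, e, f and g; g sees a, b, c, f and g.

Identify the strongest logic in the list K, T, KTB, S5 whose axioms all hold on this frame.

KTB

Reflexive (axiom T): yes — every world is R-related to itself.
Symmetric (axiom B): yes — every pair in R has its reverse in R.
Euclidean (axiom 5): no — a R c and a R e, but not c R e.
So F validates K, T, KTB; S5 would additionally require R to be Euclidean. The strongest is KTB.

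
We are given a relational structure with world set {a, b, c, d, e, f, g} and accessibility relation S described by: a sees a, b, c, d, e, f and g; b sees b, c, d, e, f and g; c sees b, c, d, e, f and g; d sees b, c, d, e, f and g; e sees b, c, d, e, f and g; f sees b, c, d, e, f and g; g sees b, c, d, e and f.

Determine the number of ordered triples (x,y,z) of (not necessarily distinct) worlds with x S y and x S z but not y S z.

Enumerating: (a,b,a), (a,c,a), (a,d,a), (a,e,a), (a,f,a), (a,g,a), (a,g,g), (b,g,g), (c,g,g), (d,g,g), (e,g,g), (f,g,g).

12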